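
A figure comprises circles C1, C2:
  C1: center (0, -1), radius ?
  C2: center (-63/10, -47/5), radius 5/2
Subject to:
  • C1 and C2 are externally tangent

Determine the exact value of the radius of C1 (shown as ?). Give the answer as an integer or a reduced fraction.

1. [ext C1·C2]  r_C1² + 5r_C1 − 104 = 0  ⇒  r_C1 = 8 (r>0 drops 1)

8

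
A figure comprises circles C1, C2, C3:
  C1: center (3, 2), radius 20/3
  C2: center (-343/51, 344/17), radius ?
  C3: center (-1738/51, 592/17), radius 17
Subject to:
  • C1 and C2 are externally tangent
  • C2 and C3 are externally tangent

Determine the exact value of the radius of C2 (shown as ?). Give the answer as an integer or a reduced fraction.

14

1. [ext C1·C2]  r_C2² + (40/3)r_C2 − 1148/3 = 0  ⇒  r_C2 = 14 (r>0 drops 1)
2. [ext C2·C3]  r_C2² + 34r_C2 − 672 = 0  ⇒  r_C2 = 14 (r>0 drops 1)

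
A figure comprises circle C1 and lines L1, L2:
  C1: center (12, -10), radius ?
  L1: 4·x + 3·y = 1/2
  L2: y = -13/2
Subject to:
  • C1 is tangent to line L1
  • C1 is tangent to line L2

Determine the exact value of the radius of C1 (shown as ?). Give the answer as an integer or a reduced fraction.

7/2

1. [C1‖L1]  r_C1² − 49/4 = 0  ⇒  r_C1 = 7/2 (r>0 drops 1)
2. [C1‖L2]  r_C1² − 49/4 = 0  ⇒  r_C1 = 7/2 (r>0 drops 1)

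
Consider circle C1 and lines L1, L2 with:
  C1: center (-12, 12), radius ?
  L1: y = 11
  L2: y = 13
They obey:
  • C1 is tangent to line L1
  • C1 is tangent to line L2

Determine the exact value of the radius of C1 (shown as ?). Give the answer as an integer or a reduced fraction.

1

1. [C1‖L1]  r_C1² − 1 = 0  ⇒  r_C1 = 1 (r>0 drops 1)
2. [C1‖L2]  r_C1² − 1 = 0  ⇒  r_C1 = 1 (r>0 drops 1)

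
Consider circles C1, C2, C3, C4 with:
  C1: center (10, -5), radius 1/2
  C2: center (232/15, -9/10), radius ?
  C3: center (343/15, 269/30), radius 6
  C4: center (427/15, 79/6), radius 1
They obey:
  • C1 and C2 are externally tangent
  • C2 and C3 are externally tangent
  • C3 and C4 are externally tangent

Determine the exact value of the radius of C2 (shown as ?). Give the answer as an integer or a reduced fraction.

1. [ext C1·C2]  r_C2² + 1r_C2 − 418/9 = 0  ⇒  r_C2 = 19/3 (r>0 drops 1)
2. [ext C2·C3]  r_C2² + 12r_C2 − 1045/9 = 0  ⇒  r_C2 = 19/3 (r>0 drops 1)

19/3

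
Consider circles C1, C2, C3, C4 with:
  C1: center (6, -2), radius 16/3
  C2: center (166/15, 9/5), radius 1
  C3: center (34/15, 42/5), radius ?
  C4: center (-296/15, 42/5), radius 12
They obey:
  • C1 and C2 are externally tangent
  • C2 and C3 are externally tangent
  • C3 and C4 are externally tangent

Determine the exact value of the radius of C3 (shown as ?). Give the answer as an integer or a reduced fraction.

1. [ext C2·C3]  r_C3² + 2r_C3 − 120 = 0  ⇒  r_C3 = 10 (r>0 drops 1)
2. [ext C3·C4]  r_C3² + 24r_C3 − 340 = 0  ⇒  r_C3 = 10 (r>0 drops 1)

10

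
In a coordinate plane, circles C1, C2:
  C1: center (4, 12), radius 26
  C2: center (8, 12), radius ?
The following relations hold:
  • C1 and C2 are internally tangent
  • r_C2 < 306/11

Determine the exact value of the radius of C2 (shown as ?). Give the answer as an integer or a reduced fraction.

22

1. [int C1,C2]  r_C2² − 52r_C2 + 660 = 0  ⇒  r_C2 = 22 or 30
2. given r_C2 < 306/11: keep 22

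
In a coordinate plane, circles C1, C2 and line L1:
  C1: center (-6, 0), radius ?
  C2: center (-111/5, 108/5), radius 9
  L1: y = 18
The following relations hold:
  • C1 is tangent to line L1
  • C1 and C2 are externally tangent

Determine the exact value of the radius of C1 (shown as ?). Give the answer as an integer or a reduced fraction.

18

1. [C1‖L1]  r_C1² − 324 = 0  ⇒  r_C1 = 18 (r>0 drops 1)
2. [ext C1·C2]  r_C1² + 18r_C1 − 648 = 0  ⇒  r_C1 = 18 (r>0 drops 1)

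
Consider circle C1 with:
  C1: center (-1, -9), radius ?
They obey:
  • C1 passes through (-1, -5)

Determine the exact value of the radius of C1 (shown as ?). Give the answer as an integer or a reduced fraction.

4

1. [C1∋P]  r_C1² − 16 = 0  ⇒  r_C1 = 4 (r>0 drops 1)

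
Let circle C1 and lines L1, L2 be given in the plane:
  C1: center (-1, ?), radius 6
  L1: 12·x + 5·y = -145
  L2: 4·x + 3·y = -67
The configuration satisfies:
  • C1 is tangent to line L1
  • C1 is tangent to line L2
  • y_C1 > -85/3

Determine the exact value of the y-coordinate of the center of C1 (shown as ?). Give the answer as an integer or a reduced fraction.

-11

1. [C1‖L1]  y_C1² + (266/5)y_C1 + 2321/5 = 0  ⇒  y_C1 = -211/5 or -11
2. [C1‖L2]  y_C1² + 42y_C1 + 341 = 0  ⇒  y_C1 = -31 or -11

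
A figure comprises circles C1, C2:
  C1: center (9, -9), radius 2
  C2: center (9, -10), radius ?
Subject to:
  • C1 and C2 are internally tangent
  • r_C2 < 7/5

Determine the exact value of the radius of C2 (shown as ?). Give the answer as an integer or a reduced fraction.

1

1. [int C1,C2]  r_C2² − 4r_C2 + 3 = 0  ⇒  r_C2 = 1 or 3
2. given r_C2 < 7/5: keep 1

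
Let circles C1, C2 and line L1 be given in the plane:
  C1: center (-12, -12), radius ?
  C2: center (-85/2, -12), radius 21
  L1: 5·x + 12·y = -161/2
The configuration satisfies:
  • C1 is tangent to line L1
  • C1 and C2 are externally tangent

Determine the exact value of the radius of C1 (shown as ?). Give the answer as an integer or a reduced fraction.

19/2

1. [C1‖L1]  r_C1² − 361/4 = 0  ⇒  r_C1 = 19/2 (r>0 drops 1)
2. [ext C1·C2]  r_C1² + 42r_C1 − 1957/4 = 0  ⇒  r_C1 = 19/2 (r>0 drops 1)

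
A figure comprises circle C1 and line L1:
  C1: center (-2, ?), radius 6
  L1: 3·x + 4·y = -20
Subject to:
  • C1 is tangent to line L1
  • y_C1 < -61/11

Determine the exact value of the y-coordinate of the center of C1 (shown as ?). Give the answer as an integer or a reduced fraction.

1. [C1‖L1]  y_C1² + 7y_C1 − 44 = 0  ⇒  y_C1 = -11 or 4
2. given y_C1 < -61/11: keep -11

-11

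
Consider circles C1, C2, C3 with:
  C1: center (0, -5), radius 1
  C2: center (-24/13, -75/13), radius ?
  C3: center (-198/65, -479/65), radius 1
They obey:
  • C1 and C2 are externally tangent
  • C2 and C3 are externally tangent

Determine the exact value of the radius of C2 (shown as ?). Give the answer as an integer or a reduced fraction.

1

1. [ext C1·C2]  r_C2² + 2r_C2 − 3 = 0  ⇒  r_C2 = 1 (r>0 drops 1)
2. [ext C2·C3]  r_C2² + 2r_C2 − 3 = 0  ⇒  r_C2 = 1 (r>0 drops 1)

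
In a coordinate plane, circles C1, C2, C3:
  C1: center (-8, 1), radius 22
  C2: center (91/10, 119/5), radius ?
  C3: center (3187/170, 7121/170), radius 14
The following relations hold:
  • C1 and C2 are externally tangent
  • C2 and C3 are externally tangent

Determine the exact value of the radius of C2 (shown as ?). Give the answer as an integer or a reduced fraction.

13/2

1. [ext C1·C2]  r_C2² + 44r_C2 − 1313/4 = 0  ⇒  r_C2 = 13/2 (r>0 drops 1)
2. [ext C2·C3]  r_C2² + 28r_C2 − 897/4 = 0  ⇒  r_C2 = 13/2 (r>0 drops 1)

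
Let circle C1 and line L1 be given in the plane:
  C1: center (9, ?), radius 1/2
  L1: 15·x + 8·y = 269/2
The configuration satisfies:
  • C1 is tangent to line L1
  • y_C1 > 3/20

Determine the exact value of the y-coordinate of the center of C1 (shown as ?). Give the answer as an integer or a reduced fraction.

1. [C1‖L1]  y_C1² + (1/8)y_C1 − 9/8 = 0  ⇒  y_C1 = -9/8 or 1
2. given y_C1 > 3/20: keep 1

1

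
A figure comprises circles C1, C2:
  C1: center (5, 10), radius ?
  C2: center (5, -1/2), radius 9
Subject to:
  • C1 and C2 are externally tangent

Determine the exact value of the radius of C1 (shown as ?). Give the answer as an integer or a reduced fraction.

3/2

1. [ext C1·C2]  r_C1² + 18r_C1 − 117/4 = 0  ⇒  r_C1 = 3/2 (r>0 drops 1)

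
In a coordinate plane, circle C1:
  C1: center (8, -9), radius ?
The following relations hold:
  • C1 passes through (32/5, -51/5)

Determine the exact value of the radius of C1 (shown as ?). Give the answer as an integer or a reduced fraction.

1. [C1∋P]  r_C1² − 4 = 0  ⇒  r_C1 = 2 (r>0 drops 1)

2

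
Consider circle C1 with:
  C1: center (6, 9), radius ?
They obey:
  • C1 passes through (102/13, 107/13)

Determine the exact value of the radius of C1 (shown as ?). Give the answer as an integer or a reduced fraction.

1. [C1∋P]  r_C1² − 4 = 0  ⇒  r_C1 = 2 (r>0 drops 1)

2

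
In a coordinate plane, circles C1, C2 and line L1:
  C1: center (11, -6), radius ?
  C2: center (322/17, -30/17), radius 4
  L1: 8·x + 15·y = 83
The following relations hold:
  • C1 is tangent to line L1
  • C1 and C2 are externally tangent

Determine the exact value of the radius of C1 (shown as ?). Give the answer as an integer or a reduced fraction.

1. [C1‖L1]  r_C1² − 25 = 0  ⇒  r_C1 = 5 (r>0 drops 1)
2. [ext C1·C2]  r_C1² + 8r_C1 − 65 = 0  ⇒  r_C1 = 5 (r>0 drops 1)

5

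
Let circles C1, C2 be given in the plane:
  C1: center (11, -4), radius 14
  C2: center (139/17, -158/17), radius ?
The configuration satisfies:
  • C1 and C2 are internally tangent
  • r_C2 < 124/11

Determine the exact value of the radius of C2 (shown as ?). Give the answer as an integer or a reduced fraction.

1. [int C1,C2]  r_C2² − 28r_C2 + 160 = 0  ⇒  r_C2 = 8 or 20
2. given r_C2 < 124/11: keep 8

8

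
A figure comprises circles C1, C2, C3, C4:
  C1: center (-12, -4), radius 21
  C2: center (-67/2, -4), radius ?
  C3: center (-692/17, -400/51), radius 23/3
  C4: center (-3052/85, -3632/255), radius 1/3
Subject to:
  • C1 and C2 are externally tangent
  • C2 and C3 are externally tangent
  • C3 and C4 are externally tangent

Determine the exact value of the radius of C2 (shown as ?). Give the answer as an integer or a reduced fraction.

1. [ext C1·C2]  r_C2² + 42r_C2 − 85/4 = 0  ⇒  r_C2 = 1/2 (r>0 drops 1)
2. [ext C2·C3]  r_C2² + (46/3)r_C2 − 95/12 = 0  ⇒  r_C2 = 1/2 (r>0 drops 1)

1/2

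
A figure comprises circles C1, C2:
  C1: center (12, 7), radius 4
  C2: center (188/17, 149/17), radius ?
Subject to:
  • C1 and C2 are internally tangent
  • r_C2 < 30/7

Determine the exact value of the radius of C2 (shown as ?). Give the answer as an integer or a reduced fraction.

1. [int C1,C2]  r_C2² − 8r_C2 + 12 = 0  ⇒  r_C2 = 2 or 6
2. given r_C2 < 30/7: keep 2

2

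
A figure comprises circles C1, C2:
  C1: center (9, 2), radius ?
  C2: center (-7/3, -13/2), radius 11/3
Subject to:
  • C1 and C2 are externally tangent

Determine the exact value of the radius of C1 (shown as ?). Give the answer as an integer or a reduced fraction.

1. [ext C1·C2]  r_C1² + (22/3)r_C1 − 749/4 = 0  ⇒  r_C1 = 21/2 (r>0 drops 1)

21/2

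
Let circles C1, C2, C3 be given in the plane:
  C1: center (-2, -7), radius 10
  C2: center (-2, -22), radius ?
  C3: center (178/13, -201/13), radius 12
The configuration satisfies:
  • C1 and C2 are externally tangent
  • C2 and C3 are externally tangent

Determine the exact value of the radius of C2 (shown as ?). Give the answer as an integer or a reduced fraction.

5

1. [ext C1·C2]  r_C2² + 20r_C2 − 125 = 0  ⇒  r_C2 = 5 (r>0 drops 1)
2. [ext C2·C3]  r_C2² + 24r_C2 − 145 = 0  ⇒  r_C2 = 5 (r>0 drops 1)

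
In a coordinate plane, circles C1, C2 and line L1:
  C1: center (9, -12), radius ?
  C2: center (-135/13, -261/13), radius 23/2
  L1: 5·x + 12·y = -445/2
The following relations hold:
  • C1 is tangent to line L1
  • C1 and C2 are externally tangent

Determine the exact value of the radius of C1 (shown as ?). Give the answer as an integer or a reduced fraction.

19/2

1. [C1‖L1]  r_C1² − 361/4 = 0  ⇒  r_C1 = 19/2 (r>0 drops 1)
2. [ext C1·C2]  r_C1² + 23r_C1 − 1235/4 = 0  ⇒  r_C1 = 19/2 (r>0 drops 1)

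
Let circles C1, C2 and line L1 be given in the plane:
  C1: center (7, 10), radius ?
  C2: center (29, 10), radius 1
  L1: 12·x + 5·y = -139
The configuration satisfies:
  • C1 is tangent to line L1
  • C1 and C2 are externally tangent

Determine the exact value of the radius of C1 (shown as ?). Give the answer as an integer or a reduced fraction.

1. [C1‖L1]  r_C1² − 441 = 0  ⇒  r_C1 = 21 (r>0 drops 1)
2. [ext C1·C2]  r_C1² + 2r_C1 − 483 = 0  ⇒  r_C1 = 21 (r>0 drops 1)

21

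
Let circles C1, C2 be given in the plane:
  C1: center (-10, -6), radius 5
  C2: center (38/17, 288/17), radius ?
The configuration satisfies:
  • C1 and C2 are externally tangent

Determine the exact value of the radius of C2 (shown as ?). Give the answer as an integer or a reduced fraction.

21

1. [ext C1·C2]  r_C2² + 10r_C2 − 651 = 0  ⇒  r_C2 = 21 (r>0 drops 1)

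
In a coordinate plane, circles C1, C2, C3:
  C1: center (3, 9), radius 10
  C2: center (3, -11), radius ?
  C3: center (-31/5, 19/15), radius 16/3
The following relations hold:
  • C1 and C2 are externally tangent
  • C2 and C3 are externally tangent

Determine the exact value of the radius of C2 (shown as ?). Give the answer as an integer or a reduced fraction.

10

1. [ext C1·C2]  r_C2² + 20r_C2 − 300 = 0  ⇒  r_C2 = 10 (r>0 drops 1)
2. [ext C2·C3]  r_C2² + (32/3)r_C2 − 620/3 = 0  ⇒  r_C2 = 10 (r>0 drops 1)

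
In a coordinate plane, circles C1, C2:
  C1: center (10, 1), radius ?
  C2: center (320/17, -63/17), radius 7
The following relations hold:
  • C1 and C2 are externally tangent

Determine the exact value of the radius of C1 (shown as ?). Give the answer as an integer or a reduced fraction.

1. [ext C1·C2]  r_C1² + 14r_C1 − 51 = 0  ⇒  r_C1 = 3 (r>0 drops 1)

3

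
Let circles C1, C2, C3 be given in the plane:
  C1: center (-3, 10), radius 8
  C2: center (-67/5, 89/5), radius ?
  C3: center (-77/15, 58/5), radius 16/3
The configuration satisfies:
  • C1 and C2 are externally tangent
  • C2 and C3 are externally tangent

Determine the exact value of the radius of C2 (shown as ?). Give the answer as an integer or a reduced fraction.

1. [ext C1·C2]  r_C2² + 16r_C2 − 105 = 0  ⇒  r_C2 = 5 (r>0 drops 1)
2. [ext C2·C3]  r_C2² + (32/3)r_C2 − 235/3 = 0  ⇒  r_C2 = 5 (r>0 drops 1)

5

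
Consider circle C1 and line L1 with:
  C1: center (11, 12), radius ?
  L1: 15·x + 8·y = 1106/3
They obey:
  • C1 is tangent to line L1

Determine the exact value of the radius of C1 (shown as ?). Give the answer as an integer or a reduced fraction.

1. [C1‖L1]  r_C1² − 361/9 = 0  ⇒  r_C1 = 19/3 (r>0 drops 1)

19/3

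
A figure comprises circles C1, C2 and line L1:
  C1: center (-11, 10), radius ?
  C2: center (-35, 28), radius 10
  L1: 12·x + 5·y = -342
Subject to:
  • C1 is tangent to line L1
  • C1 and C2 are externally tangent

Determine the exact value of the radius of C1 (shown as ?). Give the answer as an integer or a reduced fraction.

20

1. [C1‖L1]  r_C1² − 400 = 0  ⇒  r_C1 = 20 (r>0 drops 1)
2. [ext C1·C2]  r_C1² + 20r_C1 − 800 = 0  ⇒  r_C1 = 20 (r>0 drops 1)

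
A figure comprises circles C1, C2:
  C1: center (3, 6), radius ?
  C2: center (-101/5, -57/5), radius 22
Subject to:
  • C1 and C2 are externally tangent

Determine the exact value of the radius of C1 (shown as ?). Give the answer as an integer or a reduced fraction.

1. [ext C1·C2]  r_C1² + 44r_C1 − 357 = 0  ⇒  r_C1 = 7 (r>0 drops 1)

7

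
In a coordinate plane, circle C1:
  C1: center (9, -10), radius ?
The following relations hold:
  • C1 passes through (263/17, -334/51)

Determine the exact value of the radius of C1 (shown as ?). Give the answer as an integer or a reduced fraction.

22/3

1. [C1∋P]  r_C1² − 484/9 = 0  ⇒  r_C1 = 22/3 (r>0 drops 1)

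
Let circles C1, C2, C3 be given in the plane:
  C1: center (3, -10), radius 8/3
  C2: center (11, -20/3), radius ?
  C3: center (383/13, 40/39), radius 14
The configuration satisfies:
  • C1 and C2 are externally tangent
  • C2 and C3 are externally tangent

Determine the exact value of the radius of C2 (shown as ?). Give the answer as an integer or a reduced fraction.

1. [ext C1·C2]  r_C2² + (16/3)r_C2 − 68 = 0  ⇒  r_C2 = 6 (r>0 drops 1)
2. [ext C2·C3]  r_C2² + 28r_C2 − 204 = 0  ⇒  r_C2 = 6 (r>0 drops 1)

6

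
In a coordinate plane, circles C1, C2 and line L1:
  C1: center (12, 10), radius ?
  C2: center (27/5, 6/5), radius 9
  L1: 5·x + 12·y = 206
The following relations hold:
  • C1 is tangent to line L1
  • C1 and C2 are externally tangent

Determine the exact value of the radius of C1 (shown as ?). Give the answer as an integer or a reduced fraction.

2

1. [C1‖L1]  r_C1² − 4 = 0  ⇒  r_C1 = 2 (r>0 drops 1)
2. [ext C1·C2]  r_C1² + 18r_C1 − 40 = 0  ⇒  r_C1 = 2 (r>0 drops 1)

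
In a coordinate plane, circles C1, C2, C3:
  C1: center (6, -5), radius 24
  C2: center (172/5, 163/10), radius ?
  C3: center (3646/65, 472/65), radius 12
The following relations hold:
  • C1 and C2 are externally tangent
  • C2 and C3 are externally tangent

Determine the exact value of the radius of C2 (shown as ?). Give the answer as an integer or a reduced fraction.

1. [ext C1·C2]  r_C2² + 48r_C2 − 2737/4 = 0  ⇒  r_C2 = 23/2 (r>0 drops 1)
2. [ext C2·C3]  r_C2² + 24r_C2 − 1633/4 = 0  ⇒  r_C2 = 23/2 (r>0 drops 1)

23/2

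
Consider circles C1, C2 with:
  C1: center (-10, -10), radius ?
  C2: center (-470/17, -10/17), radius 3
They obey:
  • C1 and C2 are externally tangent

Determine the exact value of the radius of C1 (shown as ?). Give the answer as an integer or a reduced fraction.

1. [ext C1·C2]  r_C1² + 6r_C1 − 391 = 0  ⇒  r_C1 = 17 (r>0 drops 1)

17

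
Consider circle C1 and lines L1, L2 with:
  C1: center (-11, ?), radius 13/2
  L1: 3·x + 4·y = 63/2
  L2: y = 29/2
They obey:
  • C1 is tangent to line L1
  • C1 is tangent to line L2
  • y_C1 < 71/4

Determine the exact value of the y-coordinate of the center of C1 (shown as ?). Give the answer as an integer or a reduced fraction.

1. [C1‖L1]  y_C1² − (129/4)y_C1 + 194 = 0  ⇒  y_C1 = 8 or 97/4
2. [C1‖L2]  y_C1² − 29y_C1 + 168 = 0  ⇒  y_C1 = 8 or 21

8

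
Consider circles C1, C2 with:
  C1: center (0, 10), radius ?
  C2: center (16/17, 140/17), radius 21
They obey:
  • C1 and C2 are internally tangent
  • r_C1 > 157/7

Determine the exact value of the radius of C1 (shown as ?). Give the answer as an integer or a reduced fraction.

1. [int C1,C2]  r_C1² − 42r_C1 + 437 = 0  ⇒  r_C1 = 19 or 23
2. given r_C1 > 157/7: keep 23

23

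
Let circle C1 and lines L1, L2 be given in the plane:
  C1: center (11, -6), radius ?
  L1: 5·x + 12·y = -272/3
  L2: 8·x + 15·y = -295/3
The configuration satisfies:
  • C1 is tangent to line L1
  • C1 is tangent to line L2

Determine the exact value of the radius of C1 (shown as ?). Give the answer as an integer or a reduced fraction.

17/3

1. [C1‖L1]  r_C1² − 289/9 = 0  ⇒  r_C1 = 17/3 (r>0 drops 1)
2. [C1‖L2]  r_C1² − 289/9 = 0  ⇒  r_C1 = 17/3 (r>0 drops 1)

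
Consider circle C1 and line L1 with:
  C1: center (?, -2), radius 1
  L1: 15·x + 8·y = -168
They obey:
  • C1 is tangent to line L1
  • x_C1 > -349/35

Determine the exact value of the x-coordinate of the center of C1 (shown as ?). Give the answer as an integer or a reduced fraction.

-9

1. [C1‖L1]  x_C1² + (304/15)x_C1 + 507/5 = 0  ⇒  x_C1 = -169/15 or -9
2. given x_C1 > -349/35: keep -9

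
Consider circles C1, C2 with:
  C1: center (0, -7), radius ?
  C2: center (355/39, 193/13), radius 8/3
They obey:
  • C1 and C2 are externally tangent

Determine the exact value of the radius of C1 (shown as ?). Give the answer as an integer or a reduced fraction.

21

1. [ext C1·C2]  r_C1² + (16/3)r_C1 − 553 = 0  ⇒  r_C1 = 21 (r>0 drops 1)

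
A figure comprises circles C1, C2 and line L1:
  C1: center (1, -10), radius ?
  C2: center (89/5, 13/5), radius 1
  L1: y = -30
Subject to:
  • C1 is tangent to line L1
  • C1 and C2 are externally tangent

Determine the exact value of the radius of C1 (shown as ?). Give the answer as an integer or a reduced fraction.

20

1. [C1‖L1]  r_C1² − 400 = 0  ⇒  r_C1 = 20 (r>0 drops 1)
2. [ext C1·C2]  r_C1² + 2r_C1 − 440 = 0  ⇒  r_C1 = 20 (r>0 drops 1)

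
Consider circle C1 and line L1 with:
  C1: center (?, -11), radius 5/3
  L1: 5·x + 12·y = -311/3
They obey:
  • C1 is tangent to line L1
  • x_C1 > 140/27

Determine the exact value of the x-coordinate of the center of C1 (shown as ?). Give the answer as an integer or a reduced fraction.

10

1. [C1‖L1]  x_C1² − (34/3)x_C1 + 40/3 = 0  ⇒  x_C1 = 4/3 or 10
2. given x_C1 > 140/27: keep 10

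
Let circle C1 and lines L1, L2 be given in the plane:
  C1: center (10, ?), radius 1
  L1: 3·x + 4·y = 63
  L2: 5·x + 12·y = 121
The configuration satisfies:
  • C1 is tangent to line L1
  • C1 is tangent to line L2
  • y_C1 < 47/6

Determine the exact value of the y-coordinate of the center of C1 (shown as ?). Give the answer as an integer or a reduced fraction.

1. [C1‖L1]  y_C1² − (33/2)y_C1 + 133/2 = 0  ⇒  y_C1 = 7 or 19/2
2. [C1‖L2]  y_C1² − (71/6)y_C1 + 203/6 = 0  ⇒  y_C1 = 29/6 or 7

7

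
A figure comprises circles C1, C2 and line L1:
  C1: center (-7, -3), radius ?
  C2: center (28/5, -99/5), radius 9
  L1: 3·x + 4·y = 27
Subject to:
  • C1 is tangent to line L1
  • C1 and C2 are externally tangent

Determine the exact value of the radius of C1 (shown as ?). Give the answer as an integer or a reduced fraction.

1. [C1‖L1]  r_C1² − 144 = 0  ⇒  r_C1 = 12 (r>0 drops 1)
2. [ext C1·C2]  r_C1² + 18r_C1 − 360 = 0  ⇒  r_C1 = 12 (r>0 drops 1)

12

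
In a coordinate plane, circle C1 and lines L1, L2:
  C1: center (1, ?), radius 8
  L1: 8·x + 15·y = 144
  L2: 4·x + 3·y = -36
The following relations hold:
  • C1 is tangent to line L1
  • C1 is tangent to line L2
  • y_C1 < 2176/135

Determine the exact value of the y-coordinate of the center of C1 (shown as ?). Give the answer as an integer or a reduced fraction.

0

1. [C1‖L1]  y_C1² − (272/15)y_C1 = 0  ⇒  y_C1 = 0 or 272/15
2. [C1‖L2]  y_C1² + (80/3)y_C1 = 0  ⇒  y_C1 = -80/3 or 0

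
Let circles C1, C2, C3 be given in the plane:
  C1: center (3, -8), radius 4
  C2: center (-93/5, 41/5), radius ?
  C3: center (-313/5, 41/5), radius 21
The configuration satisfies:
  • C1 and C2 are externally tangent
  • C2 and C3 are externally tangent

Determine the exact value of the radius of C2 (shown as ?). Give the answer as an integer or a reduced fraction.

1. [ext C1·C2]  r_C2² + 8r_C2 − 713 = 0  ⇒  r_C2 = 23 (r>0 drops 1)
2. [ext C2·C3]  r_C2² + 42r_C2 − 1495 = 0  ⇒  r_C2 = 23 (r>0 drops 1)

23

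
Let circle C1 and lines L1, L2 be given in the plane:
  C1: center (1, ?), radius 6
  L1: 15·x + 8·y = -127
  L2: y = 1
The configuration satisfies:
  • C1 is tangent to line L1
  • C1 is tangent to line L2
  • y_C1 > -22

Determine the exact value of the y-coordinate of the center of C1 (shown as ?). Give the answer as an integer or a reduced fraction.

-5

1. [C1‖L1]  y_C1² + (71/2)y_C1 + 305/2 = 0  ⇒  y_C1 = -61/2 or -5
2. [C1‖L2]  y_C1² − 2y_C1 − 35 = 0  ⇒  y_C1 = -5 or 7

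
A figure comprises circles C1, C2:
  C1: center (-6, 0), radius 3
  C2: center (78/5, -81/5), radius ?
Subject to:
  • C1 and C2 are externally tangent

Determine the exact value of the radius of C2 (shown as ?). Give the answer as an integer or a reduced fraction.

1. [ext C1·C2]  r_C2² + 6r_C2 − 720 = 0  ⇒  r_C2 = 24 (r>0 drops 1)

24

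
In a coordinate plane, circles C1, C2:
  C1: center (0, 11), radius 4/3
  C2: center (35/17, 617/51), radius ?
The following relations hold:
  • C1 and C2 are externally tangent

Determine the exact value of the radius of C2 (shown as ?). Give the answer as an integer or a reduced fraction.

1

1. [ext C1·C2]  r_C2² + (8/3)r_C2 − 11/3 = 0  ⇒  r_C2 = 1 (r>0 drops 1)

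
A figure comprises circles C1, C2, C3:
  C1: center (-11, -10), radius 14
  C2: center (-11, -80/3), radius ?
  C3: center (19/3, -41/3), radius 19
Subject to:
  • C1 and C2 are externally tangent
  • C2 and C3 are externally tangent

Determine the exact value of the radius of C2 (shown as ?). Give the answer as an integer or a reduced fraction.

1. [ext C1·C2]  r_C2² + 28r_C2 − 736/9 = 0  ⇒  r_C2 = 8/3 (r>0 drops 1)
2. [ext C2·C3]  r_C2² + 38r_C2 − 976/9 = 0  ⇒  r_C2 = 8/3 (r>0 drops 1)

8/3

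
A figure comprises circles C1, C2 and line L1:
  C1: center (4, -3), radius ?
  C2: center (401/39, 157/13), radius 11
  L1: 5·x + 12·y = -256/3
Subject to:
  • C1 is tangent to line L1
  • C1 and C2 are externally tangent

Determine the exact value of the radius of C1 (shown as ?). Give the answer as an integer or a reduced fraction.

16/3

1. [C1‖L1]  r_C1² − 256/9 = 0  ⇒  r_C1 = 16/3 (r>0 drops 1)
2. [ext C1·C2]  r_C1² + 22r_C1 − 1312/9 = 0  ⇒  r_C1 = 16/3 (r>0 drops 1)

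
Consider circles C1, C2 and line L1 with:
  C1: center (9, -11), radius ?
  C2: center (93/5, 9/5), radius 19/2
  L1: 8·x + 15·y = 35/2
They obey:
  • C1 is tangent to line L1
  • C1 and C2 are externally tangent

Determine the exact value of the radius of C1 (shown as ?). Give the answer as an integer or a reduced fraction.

1. [C1‖L1]  r_C1² − 169/4 = 0  ⇒  r_C1 = 13/2 (r>0 drops 1)
2. [ext C1·C2]  r_C1² + 19r_C1 − 663/4 = 0  ⇒  r_C1 = 13/2 (r>0 drops 1)

13/2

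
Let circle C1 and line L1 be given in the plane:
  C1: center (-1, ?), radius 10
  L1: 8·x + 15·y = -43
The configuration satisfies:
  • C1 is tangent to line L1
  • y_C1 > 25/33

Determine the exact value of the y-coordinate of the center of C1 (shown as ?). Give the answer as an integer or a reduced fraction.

1. [C1‖L1]  y_C1² + (14/3)y_C1 − 123 = 0  ⇒  y_C1 = -41/3 or 9
2. given y_C1 > 25/33: keep 9

9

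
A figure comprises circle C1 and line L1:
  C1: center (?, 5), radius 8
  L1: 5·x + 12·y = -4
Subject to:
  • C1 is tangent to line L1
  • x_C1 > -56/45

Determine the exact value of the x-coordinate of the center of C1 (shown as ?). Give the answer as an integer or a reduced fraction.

1. [C1‖L1]  x_C1² + (128/5)x_C1 − 1344/5 = 0  ⇒  x_C1 = -168/5 or 8
2. given x_C1 > -56/45: keep 8

8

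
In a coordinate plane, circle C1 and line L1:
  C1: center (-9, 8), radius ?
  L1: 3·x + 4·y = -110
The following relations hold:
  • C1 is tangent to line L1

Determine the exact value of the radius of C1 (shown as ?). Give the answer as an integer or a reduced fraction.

1. [C1‖L1]  r_C1² − 529 = 0  ⇒  r_C1 = 23 (r>0 drops 1)

23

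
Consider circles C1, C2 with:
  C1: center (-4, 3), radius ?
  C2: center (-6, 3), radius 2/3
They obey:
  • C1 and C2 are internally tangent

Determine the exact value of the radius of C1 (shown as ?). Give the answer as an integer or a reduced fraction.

1. [int C1,C2]  r_C1² − (4/3)r_C1 − 32/9 = 0  ⇒  r_C1 = 8/3 (r>0 drops 1)

8/3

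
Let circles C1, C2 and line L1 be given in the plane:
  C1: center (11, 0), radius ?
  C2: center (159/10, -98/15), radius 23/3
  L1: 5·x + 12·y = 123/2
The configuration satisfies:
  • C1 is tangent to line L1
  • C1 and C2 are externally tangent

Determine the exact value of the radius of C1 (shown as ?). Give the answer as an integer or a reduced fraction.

1/2

1. [C1‖L1]  r_C1² − 1/4 = 0  ⇒  r_C1 = 1/2 (r>0 drops 1)
2. [ext C1·C2]  r_C1² + (46/3)r_C1 − 95/12 = 0  ⇒  r_C1 = 1/2 (r>0 drops 1)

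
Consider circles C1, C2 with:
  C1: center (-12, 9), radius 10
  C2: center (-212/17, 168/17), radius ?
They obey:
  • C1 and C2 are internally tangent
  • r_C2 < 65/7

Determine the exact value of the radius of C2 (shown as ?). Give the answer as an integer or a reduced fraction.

1. [int C1,C2]  r_C2² − 20r_C2 + 99 = 0  ⇒  r_C2 = 9 or 11
2. given r_C2 < 65/7: keep 9

9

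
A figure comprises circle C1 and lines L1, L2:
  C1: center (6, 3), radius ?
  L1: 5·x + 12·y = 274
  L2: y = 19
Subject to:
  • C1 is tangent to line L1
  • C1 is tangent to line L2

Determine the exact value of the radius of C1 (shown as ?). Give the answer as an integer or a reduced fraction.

1. [C1‖L1]  r_C1² − 256 = 0  ⇒  r_C1 = 16 (r>0 drops 1)
2. [C1‖L2]  r_C1² − 256 = 0  ⇒  r_C1 = 16 (r>0 drops 1)

16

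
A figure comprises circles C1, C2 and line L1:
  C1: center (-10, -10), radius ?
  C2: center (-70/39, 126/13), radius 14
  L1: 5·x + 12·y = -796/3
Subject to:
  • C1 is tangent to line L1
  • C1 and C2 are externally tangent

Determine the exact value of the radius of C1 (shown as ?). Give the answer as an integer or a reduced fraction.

22/3

1. [C1‖L1]  r_C1² − 484/9 = 0  ⇒  r_C1 = 22/3 (r>0 drops 1)
2. [ext C1·C2]  r_C1² + 28r_C1 − 2332/9 = 0  ⇒  r_C1 = 22/3 (r>0 drops 1)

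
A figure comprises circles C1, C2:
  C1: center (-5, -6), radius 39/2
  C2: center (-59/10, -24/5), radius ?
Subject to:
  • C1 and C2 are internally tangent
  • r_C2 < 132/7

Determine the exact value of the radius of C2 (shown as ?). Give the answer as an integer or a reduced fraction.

1. [int C1,C2]  r_C2² − 39r_C2 + 378 = 0  ⇒  r_C2 = 18 or 21
2. given r_C2 < 132/7: keep 18

18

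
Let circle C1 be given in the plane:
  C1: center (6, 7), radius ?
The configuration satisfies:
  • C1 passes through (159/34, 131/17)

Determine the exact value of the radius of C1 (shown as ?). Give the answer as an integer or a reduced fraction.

1. [C1∋P]  r_C1² − 9/4 = 0  ⇒  r_C1 = 3/2 (r>0 drops 1)

3/2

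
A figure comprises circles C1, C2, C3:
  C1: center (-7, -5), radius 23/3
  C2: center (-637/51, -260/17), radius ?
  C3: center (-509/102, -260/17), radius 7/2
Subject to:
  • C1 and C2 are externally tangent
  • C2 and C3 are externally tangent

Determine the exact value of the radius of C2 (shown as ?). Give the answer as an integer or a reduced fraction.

4

1. [ext C1·C2]  r_C2² + (46/3)r_C2 − 232/3 = 0  ⇒  r_C2 = 4 (r>0 drops 1)
2. [ext C2·C3]  r_C2² + 7r_C2 − 44 = 0  ⇒  r_C2 = 4 (r>0 drops 1)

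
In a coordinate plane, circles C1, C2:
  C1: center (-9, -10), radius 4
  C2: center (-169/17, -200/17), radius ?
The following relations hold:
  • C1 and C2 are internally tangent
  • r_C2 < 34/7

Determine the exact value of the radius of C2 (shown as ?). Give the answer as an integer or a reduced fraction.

1. [int C1,C2]  r_C2² − 8r_C2 + 12 = 0  ⇒  r_C2 = 2 or 6
2. given r_C2 < 34/7: keep 2

2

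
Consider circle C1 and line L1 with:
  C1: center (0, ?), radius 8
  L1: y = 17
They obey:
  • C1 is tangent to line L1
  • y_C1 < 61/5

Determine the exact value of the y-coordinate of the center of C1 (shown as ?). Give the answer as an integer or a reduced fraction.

1. [C1‖L1]  y_C1² − 34y_C1 + 225 = 0  ⇒  y_C1 = 9 or 25
2. given y_C1 < 61/5: keep 9

9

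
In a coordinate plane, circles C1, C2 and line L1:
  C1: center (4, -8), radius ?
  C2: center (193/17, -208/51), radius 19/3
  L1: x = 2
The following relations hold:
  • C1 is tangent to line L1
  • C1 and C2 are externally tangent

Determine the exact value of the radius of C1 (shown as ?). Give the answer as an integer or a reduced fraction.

2

1. [C1‖L1]  r_C1² − 4 = 0  ⇒  r_C1 = 2 (r>0 drops 1)
2. [ext C1·C2]  r_C1² + (38/3)r_C1 − 88/3 = 0  ⇒  r_C1 = 2 (r>0 drops 1)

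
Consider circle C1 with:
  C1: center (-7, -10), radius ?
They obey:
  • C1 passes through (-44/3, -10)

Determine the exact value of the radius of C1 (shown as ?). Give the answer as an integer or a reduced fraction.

23/3

1. [C1∋P]  r_C1² − 529/9 = 0  ⇒  r_C1 = 23/3 (r>0 drops 1)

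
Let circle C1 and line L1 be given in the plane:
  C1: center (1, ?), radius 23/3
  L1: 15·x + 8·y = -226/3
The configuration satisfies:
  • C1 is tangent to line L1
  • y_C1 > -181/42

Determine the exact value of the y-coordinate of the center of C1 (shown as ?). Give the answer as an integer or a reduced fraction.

5

1. [C1‖L1]  y_C1² + (271/12)y_C1 − 1655/12 = 0  ⇒  y_C1 = -331/12 or 5
2. given y_C1 > -181/42: keep 5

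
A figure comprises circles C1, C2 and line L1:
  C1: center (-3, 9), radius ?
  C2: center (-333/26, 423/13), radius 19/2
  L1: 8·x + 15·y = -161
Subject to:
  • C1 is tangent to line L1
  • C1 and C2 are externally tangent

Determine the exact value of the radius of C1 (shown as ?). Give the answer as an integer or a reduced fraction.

16

1. [C1‖L1]  r_C1² − 256 = 0  ⇒  r_C1 = 16 (r>0 drops 1)
2. [ext C1·C2]  r_C1² + 19r_C1 − 560 = 0  ⇒  r_C1 = 16 (r>0 drops 1)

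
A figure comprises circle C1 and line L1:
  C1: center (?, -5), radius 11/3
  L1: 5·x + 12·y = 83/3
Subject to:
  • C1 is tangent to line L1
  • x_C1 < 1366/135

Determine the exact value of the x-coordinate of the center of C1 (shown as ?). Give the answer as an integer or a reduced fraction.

1. [C1‖L1]  x_C1² − (526/15)x_C1 + 3248/15 = 0  ⇒  x_C1 = 8 or 406/15
2. given x_C1 < 1366/135: keep 8

8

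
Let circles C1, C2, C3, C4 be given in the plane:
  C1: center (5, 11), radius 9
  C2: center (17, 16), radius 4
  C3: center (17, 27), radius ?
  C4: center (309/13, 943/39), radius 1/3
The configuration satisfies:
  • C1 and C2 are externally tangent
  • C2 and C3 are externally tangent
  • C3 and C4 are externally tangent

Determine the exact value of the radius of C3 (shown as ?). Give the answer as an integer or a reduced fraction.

7

1. [ext C2·C3]  r_C3² + 8r_C3 − 105 = 0  ⇒  r_C3 = 7 (r>0 drops 1)
2. [ext C3·C4]  r_C3² + (2/3)r_C3 − 161/3 = 0  ⇒  r_C3 = 7 (r>0 drops 1)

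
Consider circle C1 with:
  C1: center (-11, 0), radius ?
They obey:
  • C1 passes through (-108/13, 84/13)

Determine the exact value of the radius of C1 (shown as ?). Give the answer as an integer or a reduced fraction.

1. [C1∋P]  r_C1² − 49 = 0  ⇒  r_C1 = 7 (r>0 drops 1)

7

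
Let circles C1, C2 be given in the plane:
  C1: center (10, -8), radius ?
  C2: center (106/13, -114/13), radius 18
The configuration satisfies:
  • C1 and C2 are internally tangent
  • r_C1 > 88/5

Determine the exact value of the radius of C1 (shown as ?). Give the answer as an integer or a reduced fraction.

1. [int C1,C2]  r_C1² − 36r_C1 + 320 = 0  ⇒  r_C1 = 16 or 20
2. given r_C1 > 88/5: keep 20

20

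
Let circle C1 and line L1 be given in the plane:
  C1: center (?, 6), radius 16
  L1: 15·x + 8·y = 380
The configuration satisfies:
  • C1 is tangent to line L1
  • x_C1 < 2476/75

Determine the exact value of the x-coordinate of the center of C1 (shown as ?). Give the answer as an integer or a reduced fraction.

1. [C1‖L1]  x_C1² − (664/15)x_C1 + 2416/15 = 0  ⇒  x_C1 = 4 or 604/15
2. given x_C1 < 2476/75: keep 4

4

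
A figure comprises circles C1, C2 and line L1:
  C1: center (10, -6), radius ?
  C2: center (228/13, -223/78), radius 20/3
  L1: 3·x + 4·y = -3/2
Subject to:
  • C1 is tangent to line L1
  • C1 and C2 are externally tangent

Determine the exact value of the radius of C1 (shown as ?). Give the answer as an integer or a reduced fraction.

3/2

1. [C1‖L1]  r_C1² − 9/4 = 0  ⇒  r_C1 = 3/2 (r>0 drops 1)
2. [ext C1·C2]  r_C1² + (40/3)r_C1 − 89/4 = 0  ⇒  r_C1 = 3/2 (r>0 drops 1)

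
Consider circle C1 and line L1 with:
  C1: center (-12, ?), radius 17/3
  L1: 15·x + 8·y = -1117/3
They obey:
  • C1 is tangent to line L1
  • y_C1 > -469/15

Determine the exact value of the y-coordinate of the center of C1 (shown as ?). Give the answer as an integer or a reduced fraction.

-12

1. [C1‖L1]  y_C1² + (577/12)y_C1 + 433 = 0  ⇒  y_C1 = -433/12 or -12
2. given y_C1 > -469/15: keep -12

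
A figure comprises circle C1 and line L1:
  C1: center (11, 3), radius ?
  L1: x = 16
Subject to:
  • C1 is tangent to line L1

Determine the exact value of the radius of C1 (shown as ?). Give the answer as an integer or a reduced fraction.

5

1. [C1‖L1]  r_C1² − 25 = 0  ⇒  r_C1 = 5 (r>0 drops 1)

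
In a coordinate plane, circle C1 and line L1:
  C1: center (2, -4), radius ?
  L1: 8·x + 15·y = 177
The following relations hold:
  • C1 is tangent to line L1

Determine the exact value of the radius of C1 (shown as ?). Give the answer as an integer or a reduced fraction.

13

1. [C1‖L1]  r_C1² − 169 = 0  ⇒  r_C1 = 13 (r>0 drops 1)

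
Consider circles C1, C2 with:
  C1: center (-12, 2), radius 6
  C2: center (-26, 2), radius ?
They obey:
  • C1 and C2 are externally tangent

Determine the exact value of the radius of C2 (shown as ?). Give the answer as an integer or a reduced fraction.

8

1. [ext C1·C2]  r_C2² + 12r_C2 − 160 = 0  ⇒  r_C2 = 8 (r>0 drops 1)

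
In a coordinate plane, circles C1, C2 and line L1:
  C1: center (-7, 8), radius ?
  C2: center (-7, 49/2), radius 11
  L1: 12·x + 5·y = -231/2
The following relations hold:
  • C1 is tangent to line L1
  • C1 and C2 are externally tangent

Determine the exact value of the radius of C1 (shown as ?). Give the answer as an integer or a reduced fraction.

11/2

1. [C1‖L1]  r_C1² − 121/4 = 0  ⇒  r_C1 = 11/2 (r>0 drops 1)
2. [ext C1·C2]  r_C1² + 22r_C1 − 605/4 = 0  ⇒  r_C1 = 11/2 (r>0 drops 1)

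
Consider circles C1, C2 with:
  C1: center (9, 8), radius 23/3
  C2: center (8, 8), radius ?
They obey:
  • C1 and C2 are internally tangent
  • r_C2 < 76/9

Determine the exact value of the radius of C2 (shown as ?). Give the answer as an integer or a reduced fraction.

1. [int C1,C2]  r_C2² − (46/3)r_C2 + 520/9 = 0  ⇒  r_C2 = 20/3 or 26/3
2. given r_C2 < 76/9: keep 20/3

20/3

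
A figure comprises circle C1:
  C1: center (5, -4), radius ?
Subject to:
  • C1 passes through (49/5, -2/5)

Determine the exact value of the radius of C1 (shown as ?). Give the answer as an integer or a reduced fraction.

6

1. [C1∋P]  r_C1² − 36 = 0  ⇒  r_C1 = 6 (r>0 drops 1)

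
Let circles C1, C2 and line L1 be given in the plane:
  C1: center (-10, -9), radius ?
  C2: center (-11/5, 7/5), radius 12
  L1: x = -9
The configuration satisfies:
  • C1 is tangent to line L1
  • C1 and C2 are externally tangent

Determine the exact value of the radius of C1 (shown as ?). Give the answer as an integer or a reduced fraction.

1

1. [C1‖L1]  r_C1² − 1 = 0  ⇒  r_C1 = 1 (r>0 drops 1)
2. [ext C1·C2]  r_C1² + 24r_C1 − 25 = 0  ⇒  r_C1 = 1 (r>0 drops 1)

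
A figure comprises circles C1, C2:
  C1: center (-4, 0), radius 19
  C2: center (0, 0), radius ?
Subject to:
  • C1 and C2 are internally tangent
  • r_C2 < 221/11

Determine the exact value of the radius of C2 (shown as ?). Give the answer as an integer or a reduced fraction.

15

1. [int C1,C2]  r_C2² − 38r_C2 + 345 = 0  ⇒  r_C2 = 15 or 23
2. given r_C2 < 221/11: keep 15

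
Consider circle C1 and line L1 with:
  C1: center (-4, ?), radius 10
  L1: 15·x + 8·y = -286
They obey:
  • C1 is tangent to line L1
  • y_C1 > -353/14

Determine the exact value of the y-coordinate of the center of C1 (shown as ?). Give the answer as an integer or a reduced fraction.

-7

1. [C1‖L1]  y_C1² + (113/2)y_C1 + 693/2 = 0  ⇒  y_C1 = -99/2 or -7
2. given y_C1 > -353/14: keep -7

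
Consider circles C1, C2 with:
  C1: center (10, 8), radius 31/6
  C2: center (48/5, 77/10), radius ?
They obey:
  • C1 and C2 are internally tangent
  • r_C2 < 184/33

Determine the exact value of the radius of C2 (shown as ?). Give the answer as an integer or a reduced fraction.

14/3

1. [int C1,C2]  r_C2² − (31/3)r_C2 + 238/9 = 0  ⇒  r_C2 = 14/3 or 17/3
2. given r_C2 < 184/33: keep 14/3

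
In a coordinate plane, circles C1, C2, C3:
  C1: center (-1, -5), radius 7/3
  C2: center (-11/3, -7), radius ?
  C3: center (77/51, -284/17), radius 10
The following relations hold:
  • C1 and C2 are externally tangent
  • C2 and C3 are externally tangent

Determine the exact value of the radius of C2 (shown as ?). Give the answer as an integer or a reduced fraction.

1

1. [ext C1·C2]  r_C2² + (14/3)r_C2 − 17/3 = 0  ⇒  r_C2 = 1 (r>0 drops 1)
2. [ext C2·C3]  r_C2² + 20r_C2 − 21 = 0  ⇒  r_C2 = 1 (r>0 drops 1)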